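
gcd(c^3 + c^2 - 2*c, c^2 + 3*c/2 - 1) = c + 2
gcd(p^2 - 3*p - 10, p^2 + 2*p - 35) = p - 5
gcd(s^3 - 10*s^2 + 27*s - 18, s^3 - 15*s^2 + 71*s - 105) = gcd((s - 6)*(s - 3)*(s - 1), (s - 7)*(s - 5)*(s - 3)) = s - 3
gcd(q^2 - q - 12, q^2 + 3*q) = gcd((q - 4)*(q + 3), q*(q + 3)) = q + 3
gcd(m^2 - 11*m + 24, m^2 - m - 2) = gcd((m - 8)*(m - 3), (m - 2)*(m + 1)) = 1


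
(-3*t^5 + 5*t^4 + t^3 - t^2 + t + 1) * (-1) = 3*t^5 - 5*t^4 - t^3 + t^2 - t - 1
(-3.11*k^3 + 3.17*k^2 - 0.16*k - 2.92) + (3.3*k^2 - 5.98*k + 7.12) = -3.11*k^3 + 6.47*k^2 - 6.14*k + 4.2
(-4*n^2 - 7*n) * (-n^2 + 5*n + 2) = 4*n^4 - 13*n^3 - 43*n^2 - 14*n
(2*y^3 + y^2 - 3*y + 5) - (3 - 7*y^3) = 9*y^3 + y^2 - 3*y + 2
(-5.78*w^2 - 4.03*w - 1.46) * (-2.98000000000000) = 17.2244*w^2 + 12.0094*w + 4.3508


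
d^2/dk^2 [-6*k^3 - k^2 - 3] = -36*k - 2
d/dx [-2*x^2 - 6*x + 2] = -4*x - 6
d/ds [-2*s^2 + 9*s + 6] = 9 - 4*s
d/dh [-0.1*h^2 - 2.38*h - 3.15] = -0.2*h - 2.38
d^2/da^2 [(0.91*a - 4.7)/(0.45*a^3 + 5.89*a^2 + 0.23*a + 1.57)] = (1.10565*a^5 + 3.05073*a^4 - 136.366348*a^3 - 988.9509*a^2 - 68.769498*a + 85.770158)/(0.091125*a^9 + 3.578175*a^8 + 46.97406*a^7 + 208.947934*a^6 + 48.976674*a^5 + 165.309504*a^4 + 16.101056*a^3 + 43.803942*a^2 + 1.700781*a + 3.869893)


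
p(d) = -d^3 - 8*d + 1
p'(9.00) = -251.00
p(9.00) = -800.00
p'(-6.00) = -116.00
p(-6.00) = 265.00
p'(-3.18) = -38.34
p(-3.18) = 58.60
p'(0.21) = -8.13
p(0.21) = -0.69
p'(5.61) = -102.42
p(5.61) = -220.44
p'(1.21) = -12.39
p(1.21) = -10.45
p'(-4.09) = -58.18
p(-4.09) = 102.14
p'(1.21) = -12.39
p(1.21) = -10.45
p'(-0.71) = -9.51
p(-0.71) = 7.04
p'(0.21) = -8.13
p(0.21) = -0.69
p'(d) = -3*d^2 - 8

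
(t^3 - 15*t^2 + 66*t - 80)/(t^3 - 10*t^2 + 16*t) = (t - 5)/t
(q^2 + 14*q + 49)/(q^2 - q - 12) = (q^2 + 14*q + 49)/(q^2 - q - 12)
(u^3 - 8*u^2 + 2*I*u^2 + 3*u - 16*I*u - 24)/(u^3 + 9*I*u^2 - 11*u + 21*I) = (u - 8)/(u + 7*I)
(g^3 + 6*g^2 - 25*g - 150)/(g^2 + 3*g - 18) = (g^2 - 25)/(g - 3)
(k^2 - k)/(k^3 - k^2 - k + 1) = k/(k^2 - 1)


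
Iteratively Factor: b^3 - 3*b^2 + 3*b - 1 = (b - 1)*(b^2 - 2*b + 1) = (b - 1)^2*(b - 1)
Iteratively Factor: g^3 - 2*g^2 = (g)*(g^2 - 2*g) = g^2*(g - 2)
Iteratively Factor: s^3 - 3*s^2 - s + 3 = (s + 1)*(s^2 - 4*s + 3) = (s - 3)*(s + 1)*(s - 1)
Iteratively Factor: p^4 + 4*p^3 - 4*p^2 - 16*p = (p + 2)*(p^3 + 2*p^2 - 8*p) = p*(p + 2)*(p^2 + 2*p - 8) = p*(p - 2)*(p + 2)*(p + 4)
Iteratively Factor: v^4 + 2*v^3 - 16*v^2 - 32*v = (v + 2)*(v^3 - 16*v) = (v - 4)*(v + 2)*(v^2 + 4*v) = v*(v - 4)*(v + 2)*(v + 4)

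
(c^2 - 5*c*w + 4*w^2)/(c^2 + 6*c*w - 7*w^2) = (c - 4*w)/(c + 7*w)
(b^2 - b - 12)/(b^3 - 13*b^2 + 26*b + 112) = (b^2 - b - 12)/(b^3 - 13*b^2 + 26*b + 112)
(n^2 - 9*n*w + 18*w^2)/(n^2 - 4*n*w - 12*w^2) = (n - 3*w)/(n + 2*w)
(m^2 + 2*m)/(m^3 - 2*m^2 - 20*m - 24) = m/(m^2 - 4*m - 12)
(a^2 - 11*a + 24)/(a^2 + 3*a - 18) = (a - 8)/(a + 6)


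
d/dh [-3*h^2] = -6*h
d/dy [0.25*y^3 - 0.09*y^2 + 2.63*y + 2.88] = 0.75*y^2 - 0.18*y + 2.63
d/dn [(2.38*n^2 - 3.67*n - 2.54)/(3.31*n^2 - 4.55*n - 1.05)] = (1.3187*n^2 + 11.8168*n - 7.7035)/(10.9561*n^4 - 30.121*n^3 + 13.7515*n^2 + 9.555*n + 1.1025)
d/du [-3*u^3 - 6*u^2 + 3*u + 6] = -9*u^2 - 12*u + 3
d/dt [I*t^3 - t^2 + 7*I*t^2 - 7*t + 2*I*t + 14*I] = 3*I*t^2 + t*(-2 + 14*I) - 7 + 2*I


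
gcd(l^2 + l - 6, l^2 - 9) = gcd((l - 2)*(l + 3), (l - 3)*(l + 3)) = l + 3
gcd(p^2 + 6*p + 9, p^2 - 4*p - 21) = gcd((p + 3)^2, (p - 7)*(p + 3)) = p + 3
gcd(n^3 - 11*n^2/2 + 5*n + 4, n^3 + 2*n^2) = 1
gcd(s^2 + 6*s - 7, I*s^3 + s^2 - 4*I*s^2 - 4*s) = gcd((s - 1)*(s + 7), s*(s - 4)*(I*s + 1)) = 1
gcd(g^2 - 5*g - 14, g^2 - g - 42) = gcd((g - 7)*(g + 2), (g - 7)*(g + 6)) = g - 7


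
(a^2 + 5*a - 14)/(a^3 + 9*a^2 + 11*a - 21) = (a - 2)/(a^2 + 2*a - 3)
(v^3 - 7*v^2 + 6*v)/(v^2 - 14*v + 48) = v*(v - 1)/(v - 8)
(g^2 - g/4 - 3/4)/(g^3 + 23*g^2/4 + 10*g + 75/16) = 4*(g - 1)/(4*g^2 + 20*g + 25)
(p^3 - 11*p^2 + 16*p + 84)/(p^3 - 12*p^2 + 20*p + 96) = (p - 7)/(p - 8)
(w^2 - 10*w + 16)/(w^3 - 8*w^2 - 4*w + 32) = 1/(w + 2)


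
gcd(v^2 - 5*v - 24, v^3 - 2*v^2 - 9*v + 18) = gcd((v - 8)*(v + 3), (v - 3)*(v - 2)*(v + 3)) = v + 3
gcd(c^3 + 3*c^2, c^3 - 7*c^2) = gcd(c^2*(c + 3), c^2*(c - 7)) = c^2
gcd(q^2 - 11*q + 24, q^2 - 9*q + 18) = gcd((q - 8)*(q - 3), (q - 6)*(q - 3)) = q - 3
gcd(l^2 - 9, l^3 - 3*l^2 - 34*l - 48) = l + 3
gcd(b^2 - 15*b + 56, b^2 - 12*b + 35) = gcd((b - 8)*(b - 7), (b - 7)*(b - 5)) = b - 7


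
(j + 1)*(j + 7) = j^2 + 8*j + 7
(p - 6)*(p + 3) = p^2 - 3*p - 18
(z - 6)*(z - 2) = z^2 - 8*z + 12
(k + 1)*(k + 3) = k^2 + 4*k + 3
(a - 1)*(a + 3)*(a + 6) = a^3 + 8*a^2 + 9*a - 18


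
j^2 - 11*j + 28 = (j - 7)*(j - 4)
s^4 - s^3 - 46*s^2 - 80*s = s*(s - 8)*(s + 2)*(s + 5)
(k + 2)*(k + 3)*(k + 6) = k^3 + 11*k^2 + 36*k + 36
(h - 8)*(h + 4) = h^2 - 4*h - 32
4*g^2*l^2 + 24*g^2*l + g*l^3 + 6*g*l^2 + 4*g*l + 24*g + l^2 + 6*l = (4*g + l)*(l + 6)*(g*l + 1)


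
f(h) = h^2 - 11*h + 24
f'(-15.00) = -41.00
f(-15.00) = 414.00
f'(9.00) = 7.00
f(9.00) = 6.00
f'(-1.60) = -14.20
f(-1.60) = 44.16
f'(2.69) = -5.62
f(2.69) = 1.65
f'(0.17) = -10.66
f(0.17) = 22.16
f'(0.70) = -9.60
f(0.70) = 16.79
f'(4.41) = -2.18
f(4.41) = -5.06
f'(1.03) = -8.94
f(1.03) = 13.73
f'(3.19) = -4.62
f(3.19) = -0.91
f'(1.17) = -8.66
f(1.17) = 12.50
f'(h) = 2*h - 11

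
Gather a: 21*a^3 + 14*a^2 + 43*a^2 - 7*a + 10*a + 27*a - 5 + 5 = 21*a^3 + 57*a^2 + 30*a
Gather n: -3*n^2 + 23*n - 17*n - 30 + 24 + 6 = -3*n^2 + 6*n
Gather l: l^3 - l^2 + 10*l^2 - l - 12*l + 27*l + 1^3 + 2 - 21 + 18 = l^3 + 9*l^2 + 14*l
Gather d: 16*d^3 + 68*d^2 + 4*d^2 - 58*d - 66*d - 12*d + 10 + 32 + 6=16*d^3 + 72*d^2 - 136*d + 48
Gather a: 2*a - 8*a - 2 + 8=6 - 6*a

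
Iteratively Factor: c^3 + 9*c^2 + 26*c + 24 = (c + 4)*(c^2 + 5*c + 6) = (c + 3)*(c + 4)*(c + 2)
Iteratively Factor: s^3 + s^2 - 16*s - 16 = (s + 1)*(s^2 - 16) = (s + 1)*(s + 4)*(s - 4)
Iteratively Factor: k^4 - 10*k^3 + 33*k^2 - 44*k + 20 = (k - 2)*(k^3 - 8*k^2 + 17*k - 10) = (k - 2)*(k - 1)*(k^2 - 7*k + 10) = (k - 5)*(k - 2)*(k - 1)*(k - 2)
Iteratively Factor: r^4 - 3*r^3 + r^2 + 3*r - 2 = (r + 1)*(r^3 - 4*r^2 + 5*r - 2) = (r - 1)*(r + 1)*(r^2 - 3*r + 2) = (r - 2)*(r - 1)*(r + 1)*(r - 1)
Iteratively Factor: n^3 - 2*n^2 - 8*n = (n)*(n^2 - 2*n - 8) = n*(n - 4)*(n + 2)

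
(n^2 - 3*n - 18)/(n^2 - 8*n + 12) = (n + 3)/(n - 2)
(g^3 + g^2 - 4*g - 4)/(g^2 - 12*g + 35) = (g^3 + g^2 - 4*g - 4)/(g^2 - 12*g + 35)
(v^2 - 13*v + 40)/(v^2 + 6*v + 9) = (v^2 - 13*v + 40)/(v^2 + 6*v + 9)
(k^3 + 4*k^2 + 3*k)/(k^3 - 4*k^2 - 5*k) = (k + 3)/(k - 5)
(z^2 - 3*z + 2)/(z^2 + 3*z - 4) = (z - 2)/(z + 4)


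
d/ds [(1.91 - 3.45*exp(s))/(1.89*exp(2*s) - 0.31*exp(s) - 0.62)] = (6.5205*exp(2*s) - 7.2198*exp(s) + 2.7311)*exp(s)/(3.5721*exp(4*s) - 1.1718*exp(3*s) - 2.2475*exp(2*s) + 0.3844*exp(s) + 0.3844)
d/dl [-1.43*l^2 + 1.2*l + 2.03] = 1.2 - 2.86*l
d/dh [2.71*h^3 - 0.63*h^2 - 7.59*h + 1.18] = 8.13*h^2 - 1.26*h - 7.59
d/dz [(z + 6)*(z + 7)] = 2*z + 13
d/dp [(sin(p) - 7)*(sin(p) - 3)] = 2*(sin(p) - 5)*cos(p)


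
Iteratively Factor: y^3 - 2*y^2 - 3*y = (y - 3)*(y^2 + y) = y*(y - 3)*(y + 1)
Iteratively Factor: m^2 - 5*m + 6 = (m - 2)*(m - 3)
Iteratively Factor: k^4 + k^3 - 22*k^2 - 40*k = (k)*(k^3 + k^2 - 22*k - 40) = k*(k + 2)*(k^2 - k - 20) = k*(k - 5)*(k + 2)*(k + 4)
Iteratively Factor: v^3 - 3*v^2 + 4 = (v - 2)*(v^2 - v - 2) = (v - 2)^2*(v + 1)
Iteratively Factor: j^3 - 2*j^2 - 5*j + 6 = (j - 1)*(j^2 - j - 6) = (j - 3)*(j - 1)*(j + 2)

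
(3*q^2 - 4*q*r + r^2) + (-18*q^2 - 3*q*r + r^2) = -15*q^2 - 7*q*r + 2*r^2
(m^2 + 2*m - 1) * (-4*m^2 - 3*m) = -4*m^4 - 11*m^3 - 2*m^2 + 3*m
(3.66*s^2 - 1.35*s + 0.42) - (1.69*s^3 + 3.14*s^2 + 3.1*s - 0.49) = -1.69*s^3 + 0.52*s^2 - 4.45*s + 0.91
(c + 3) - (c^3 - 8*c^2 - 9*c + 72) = -c^3 + 8*c^2 + 10*c - 69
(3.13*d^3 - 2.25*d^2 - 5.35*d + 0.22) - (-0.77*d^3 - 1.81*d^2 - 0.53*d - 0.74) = 3.9*d^3 - 0.44*d^2 - 4.82*d + 0.96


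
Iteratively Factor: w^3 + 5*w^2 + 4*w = (w + 4)*(w^2 + w) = (w + 1)*(w + 4)*(w)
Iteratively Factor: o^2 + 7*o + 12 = (o + 3)*(o + 4)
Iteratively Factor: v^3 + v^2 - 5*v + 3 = (v - 1)*(v^2 + 2*v - 3) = (v - 1)*(v + 3)*(v - 1)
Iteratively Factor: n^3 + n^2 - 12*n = (n)*(n^2 + n - 12) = n*(n - 3)*(n + 4)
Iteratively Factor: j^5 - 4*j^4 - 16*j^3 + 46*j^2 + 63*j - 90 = (j - 3)*(j^4 - j^3 - 19*j^2 - 11*j + 30) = (j - 5)*(j - 3)*(j^3 + 4*j^2 + j - 6) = (j - 5)*(j - 3)*(j + 3)*(j^2 + j - 2) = (j - 5)*(j - 3)*(j + 2)*(j + 3)*(j - 1)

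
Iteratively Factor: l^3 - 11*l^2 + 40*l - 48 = (l - 4)*(l^2 - 7*l + 12) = (l - 4)*(l - 3)*(l - 4)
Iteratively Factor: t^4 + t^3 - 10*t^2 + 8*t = (t - 1)*(t^3 + 2*t^2 - 8*t) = (t - 1)*(t + 4)*(t^2 - 2*t) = t*(t - 1)*(t + 4)*(t - 2)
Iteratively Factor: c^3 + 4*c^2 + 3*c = (c)*(c^2 + 4*c + 3) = c*(c + 3)*(c + 1)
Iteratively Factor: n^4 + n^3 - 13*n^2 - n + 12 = (n - 1)*(n^3 + 2*n^2 - 11*n - 12) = (n - 1)*(n + 4)*(n^2 - 2*n - 3) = (n - 1)*(n + 1)*(n + 4)*(n - 3)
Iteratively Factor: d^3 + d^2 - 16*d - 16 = (d + 4)*(d^2 - 3*d - 4) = (d - 4)*(d + 4)*(d + 1)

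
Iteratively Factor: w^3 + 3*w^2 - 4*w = (w)*(w^2 + 3*w - 4) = w*(w - 1)*(w + 4)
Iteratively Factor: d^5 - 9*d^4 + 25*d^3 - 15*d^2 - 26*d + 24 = (d - 1)*(d^4 - 8*d^3 + 17*d^2 + 2*d - 24) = (d - 3)*(d - 1)*(d^3 - 5*d^2 + 2*d + 8) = (d - 3)*(d - 1)*(d + 1)*(d^2 - 6*d + 8) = (d - 4)*(d - 3)*(d - 1)*(d + 1)*(d - 2)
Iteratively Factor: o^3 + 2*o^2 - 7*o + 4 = (o - 1)*(o^2 + 3*o - 4) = (o - 1)*(o + 4)*(o - 1)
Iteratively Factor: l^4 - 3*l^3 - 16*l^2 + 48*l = (l)*(l^3 - 3*l^2 - 16*l + 48) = l*(l + 4)*(l^2 - 7*l + 12) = l*(l - 3)*(l + 4)*(l - 4)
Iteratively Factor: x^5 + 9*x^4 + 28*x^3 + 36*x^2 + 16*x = (x)*(x^4 + 9*x^3 + 28*x^2 + 36*x + 16) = x*(x + 2)*(x^3 + 7*x^2 + 14*x + 8) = x*(x + 2)*(x + 4)*(x^2 + 3*x + 2) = x*(x + 1)*(x + 2)*(x + 4)*(x + 2)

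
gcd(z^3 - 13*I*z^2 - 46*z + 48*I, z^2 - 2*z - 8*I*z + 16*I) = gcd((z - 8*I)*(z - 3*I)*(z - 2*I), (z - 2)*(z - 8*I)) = z - 8*I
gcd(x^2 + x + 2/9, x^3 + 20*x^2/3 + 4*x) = x + 2/3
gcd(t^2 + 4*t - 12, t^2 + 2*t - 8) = t - 2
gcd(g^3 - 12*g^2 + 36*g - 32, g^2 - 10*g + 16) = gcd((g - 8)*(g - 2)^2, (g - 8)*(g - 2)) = g^2 - 10*g + 16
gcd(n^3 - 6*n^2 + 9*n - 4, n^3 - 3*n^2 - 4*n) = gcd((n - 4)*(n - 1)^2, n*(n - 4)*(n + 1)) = n - 4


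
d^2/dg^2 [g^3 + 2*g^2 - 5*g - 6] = 6*g + 4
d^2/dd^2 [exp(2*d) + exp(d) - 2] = (4*exp(d) + 1)*exp(d)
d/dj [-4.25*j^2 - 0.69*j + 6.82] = -8.5*j - 0.69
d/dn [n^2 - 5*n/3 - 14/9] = 2*n - 5/3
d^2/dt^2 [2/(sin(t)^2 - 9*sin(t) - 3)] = 2*(4*sin(t)^4 - 27*sin(t)^3 + 87*sin(t)^2 + 27*sin(t) - 168)/(9*sin(t) + cos(t)^2 + 2)^3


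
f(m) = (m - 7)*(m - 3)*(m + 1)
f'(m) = (m - 7)*(m - 3) + (m - 7)*(m + 1) + (m - 3)*(m + 1) = 3*m^2 - 18*m + 11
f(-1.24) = -8.39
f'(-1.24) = 37.93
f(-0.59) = 11.17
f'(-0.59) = 22.66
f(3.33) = -5.24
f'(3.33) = -15.67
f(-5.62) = -502.58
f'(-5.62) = 206.91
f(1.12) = 23.44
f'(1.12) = -5.40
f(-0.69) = 8.80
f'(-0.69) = 24.85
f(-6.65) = -744.23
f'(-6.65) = 263.37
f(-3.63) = -185.35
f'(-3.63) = 115.87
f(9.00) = 120.00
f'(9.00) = 92.00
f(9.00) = 120.00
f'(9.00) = 92.00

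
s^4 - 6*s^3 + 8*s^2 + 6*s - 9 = (s - 3)^2*(s - 1)*(s + 1)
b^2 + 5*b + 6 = (b + 2)*(b + 3)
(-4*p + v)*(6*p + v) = -24*p^2 + 2*p*v + v^2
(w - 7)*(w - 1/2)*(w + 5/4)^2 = w^4 - 5*w^3 - 219*w^2/16 - 95*w/32 + 175/32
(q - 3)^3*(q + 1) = q^4 - 8*q^3 + 18*q^2 - 27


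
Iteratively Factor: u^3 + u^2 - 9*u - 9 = (u + 3)*(u^2 - 2*u - 3) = (u - 3)*(u + 3)*(u + 1)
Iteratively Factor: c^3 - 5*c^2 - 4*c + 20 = (c + 2)*(c^2 - 7*c + 10) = (c - 2)*(c + 2)*(c - 5)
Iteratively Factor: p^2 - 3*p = (p - 3)*(p)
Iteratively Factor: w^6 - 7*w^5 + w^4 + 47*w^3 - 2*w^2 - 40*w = (w + 1)*(w^5 - 8*w^4 + 9*w^3 + 38*w^2 - 40*w) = (w - 5)*(w + 1)*(w^4 - 3*w^3 - 6*w^2 + 8*w) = (w - 5)*(w + 1)*(w + 2)*(w^3 - 5*w^2 + 4*w) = (w - 5)*(w - 4)*(w + 1)*(w + 2)*(w^2 - w) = w*(w - 5)*(w - 4)*(w + 1)*(w + 2)*(w - 1)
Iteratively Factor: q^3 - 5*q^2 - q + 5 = (q + 1)*(q^2 - 6*q + 5) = (q - 1)*(q + 1)*(q - 5)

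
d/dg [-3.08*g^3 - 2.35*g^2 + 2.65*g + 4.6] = -9.24*g^2 - 4.7*g + 2.65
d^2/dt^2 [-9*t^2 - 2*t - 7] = -18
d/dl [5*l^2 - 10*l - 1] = 10*l - 10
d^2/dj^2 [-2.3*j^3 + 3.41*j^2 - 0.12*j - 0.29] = 6.82 - 13.8*j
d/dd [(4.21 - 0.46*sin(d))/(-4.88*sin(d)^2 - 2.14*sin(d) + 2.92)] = (-2.2448*sin(d)^2 + 41.0896*sin(d) + 7.6662)*cos(d)/(23.8144*sin(d)^4 + 20.8864*sin(d)^3 - 23.9196*sin(d)^2 - 12.4976*sin(d) + 8.5264)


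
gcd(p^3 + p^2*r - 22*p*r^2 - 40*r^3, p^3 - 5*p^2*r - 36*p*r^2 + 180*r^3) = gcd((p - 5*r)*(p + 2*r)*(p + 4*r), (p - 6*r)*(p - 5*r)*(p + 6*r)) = p - 5*r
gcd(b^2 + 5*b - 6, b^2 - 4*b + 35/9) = 1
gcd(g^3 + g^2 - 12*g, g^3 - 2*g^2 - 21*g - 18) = 1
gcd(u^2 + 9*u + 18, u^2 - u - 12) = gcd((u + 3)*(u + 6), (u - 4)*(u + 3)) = u + 3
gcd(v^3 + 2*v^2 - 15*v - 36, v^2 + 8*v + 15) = v + 3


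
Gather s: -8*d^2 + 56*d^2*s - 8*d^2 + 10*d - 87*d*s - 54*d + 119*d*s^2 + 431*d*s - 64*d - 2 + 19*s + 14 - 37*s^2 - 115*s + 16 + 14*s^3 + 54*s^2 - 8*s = -16*d^2 - 108*d + 14*s^3 + s^2*(119*d + 17) + s*(56*d^2 + 344*d - 104) + 28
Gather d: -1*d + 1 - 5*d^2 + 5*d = -5*d^2 + 4*d + 1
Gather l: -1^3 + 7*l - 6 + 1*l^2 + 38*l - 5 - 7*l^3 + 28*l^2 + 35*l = -7*l^3 + 29*l^2 + 80*l - 12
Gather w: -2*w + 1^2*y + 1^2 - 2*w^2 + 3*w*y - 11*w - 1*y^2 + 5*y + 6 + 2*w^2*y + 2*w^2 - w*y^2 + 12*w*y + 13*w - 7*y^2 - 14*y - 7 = 2*w^2*y + w*(-y^2 + 15*y) - 8*y^2 - 8*y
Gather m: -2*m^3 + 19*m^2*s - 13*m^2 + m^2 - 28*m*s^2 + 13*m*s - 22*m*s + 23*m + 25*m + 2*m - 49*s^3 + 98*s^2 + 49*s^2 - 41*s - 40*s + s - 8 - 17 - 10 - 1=-2*m^3 + m^2*(19*s - 12) + m*(-28*s^2 - 9*s + 50) - 49*s^3 + 147*s^2 - 80*s - 36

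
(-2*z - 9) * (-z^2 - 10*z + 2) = 2*z^3 + 29*z^2 + 86*z - 18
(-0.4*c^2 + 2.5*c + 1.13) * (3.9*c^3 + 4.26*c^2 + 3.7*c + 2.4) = -1.56*c^5 + 8.046*c^4 + 13.577*c^3 + 13.1038*c^2 + 10.181*c + 2.712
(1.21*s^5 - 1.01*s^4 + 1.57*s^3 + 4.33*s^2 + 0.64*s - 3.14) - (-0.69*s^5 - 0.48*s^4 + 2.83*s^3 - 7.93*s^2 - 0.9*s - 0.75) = 1.9*s^5 - 0.53*s^4 - 1.26*s^3 + 12.26*s^2 + 1.54*s - 2.39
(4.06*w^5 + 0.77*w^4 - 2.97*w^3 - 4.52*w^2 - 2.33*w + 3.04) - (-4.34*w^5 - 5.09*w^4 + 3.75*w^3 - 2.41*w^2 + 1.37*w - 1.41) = 8.4*w^5 + 5.86*w^4 - 6.72*w^3 - 2.11*w^2 - 3.7*w + 4.45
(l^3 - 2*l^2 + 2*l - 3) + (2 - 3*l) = l^3 - 2*l^2 - l - 1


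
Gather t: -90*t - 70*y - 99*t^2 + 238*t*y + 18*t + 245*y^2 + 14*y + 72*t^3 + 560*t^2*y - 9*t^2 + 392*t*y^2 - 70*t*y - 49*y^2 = 72*t^3 + t^2*(560*y - 108) + t*(392*y^2 + 168*y - 72) + 196*y^2 - 56*y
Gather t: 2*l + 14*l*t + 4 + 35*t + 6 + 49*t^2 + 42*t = 2*l + 49*t^2 + t*(14*l + 77) + 10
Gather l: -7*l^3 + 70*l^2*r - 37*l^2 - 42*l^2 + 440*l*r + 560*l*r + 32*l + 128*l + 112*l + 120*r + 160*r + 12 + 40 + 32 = -7*l^3 + l^2*(70*r - 79) + l*(1000*r + 272) + 280*r + 84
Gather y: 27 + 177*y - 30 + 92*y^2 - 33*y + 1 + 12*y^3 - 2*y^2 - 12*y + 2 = 12*y^3 + 90*y^2 + 132*y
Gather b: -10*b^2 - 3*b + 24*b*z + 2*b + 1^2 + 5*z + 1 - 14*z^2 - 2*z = -10*b^2 + b*(24*z - 1) - 14*z^2 + 3*z + 2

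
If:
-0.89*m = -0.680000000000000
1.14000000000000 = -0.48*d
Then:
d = -2.38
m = 0.76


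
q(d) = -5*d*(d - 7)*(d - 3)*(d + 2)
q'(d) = -5*d*(d - 7)*(d - 3) - 5*d*(d - 7)*(d + 2) - 5*d*(d - 3)*(d + 2) - 5*(d - 7)*(d - 3)*(d + 2)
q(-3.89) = -2758.22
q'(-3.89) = 2822.03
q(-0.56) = 108.52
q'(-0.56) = -163.26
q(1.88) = -209.15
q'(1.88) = 62.43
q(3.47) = 157.46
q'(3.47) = 364.57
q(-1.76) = 88.07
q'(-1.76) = 288.35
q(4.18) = 429.80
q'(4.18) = 384.20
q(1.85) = -210.92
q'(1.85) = 55.57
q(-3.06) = -988.71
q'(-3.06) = 1517.28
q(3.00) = 0.00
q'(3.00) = 300.00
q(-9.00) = -60480.00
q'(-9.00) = 24180.00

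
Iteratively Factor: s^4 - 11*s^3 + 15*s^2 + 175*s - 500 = (s - 5)*(s^3 - 6*s^2 - 15*s + 100) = (s - 5)*(s + 4)*(s^2 - 10*s + 25) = (s - 5)^2*(s + 4)*(s - 5)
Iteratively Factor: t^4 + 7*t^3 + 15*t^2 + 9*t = (t)*(t^3 + 7*t^2 + 15*t + 9) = t*(t + 3)*(t^2 + 4*t + 3) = t*(t + 1)*(t + 3)*(t + 3)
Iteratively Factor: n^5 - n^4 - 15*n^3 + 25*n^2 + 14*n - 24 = (n - 1)*(n^4 - 15*n^2 + 10*n + 24) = (n - 3)*(n - 1)*(n^3 + 3*n^2 - 6*n - 8) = (n - 3)*(n - 1)*(n + 1)*(n^2 + 2*n - 8) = (n - 3)*(n - 1)*(n + 1)*(n + 4)*(n - 2)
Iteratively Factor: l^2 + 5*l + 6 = (l + 2)*(l + 3)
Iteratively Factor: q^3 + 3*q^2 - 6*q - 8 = (q + 1)*(q^2 + 2*q - 8) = (q - 2)*(q + 1)*(q + 4)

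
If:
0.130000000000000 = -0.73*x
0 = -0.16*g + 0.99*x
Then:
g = -1.10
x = -0.18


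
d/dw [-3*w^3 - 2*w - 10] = -9*w^2 - 2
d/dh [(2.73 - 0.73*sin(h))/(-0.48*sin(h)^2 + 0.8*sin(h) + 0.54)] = (-0.3504*sin(h)^2 + 2.6208*sin(h) - 2.5782)*cos(h)/(0.2304*sin(h)^4 - 0.768*sin(h)^3 + 0.1216*sin(h)^2 + 0.864*sin(h) + 0.2916)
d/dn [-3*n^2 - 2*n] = -6*n - 2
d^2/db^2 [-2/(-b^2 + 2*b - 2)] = 4*(-b^2 + 2*b + 4*(b - 1)^2 - 2)/(b^2 - 2*b + 2)^3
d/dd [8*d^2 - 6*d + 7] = 16*d - 6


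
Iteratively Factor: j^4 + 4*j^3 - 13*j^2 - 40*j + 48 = (j + 4)*(j^3 - 13*j + 12) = (j - 3)*(j + 4)*(j^2 + 3*j - 4) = (j - 3)*(j + 4)^2*(j - 1)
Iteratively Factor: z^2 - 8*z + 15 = (z - 3)*(z - 5)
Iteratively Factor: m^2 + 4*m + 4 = (m + 2)*(m + 2)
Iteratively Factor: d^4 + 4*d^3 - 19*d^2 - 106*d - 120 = (d + 4)*(d^3 - 19*d - 30) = (d - 5)*(d + 4)*(d^2 + 5*d + 6) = (d - 5)*(d + 2)*(d + 4)*(d + 3)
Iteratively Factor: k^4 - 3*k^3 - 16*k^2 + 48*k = (k - 4)*(k^3 + k^2 - 12*k) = (k - 4)*(k + 4)*(k^2 - 3*k) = k*(k - 4)*(k + 4)*(k - 3)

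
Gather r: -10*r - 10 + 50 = 40 - 10*r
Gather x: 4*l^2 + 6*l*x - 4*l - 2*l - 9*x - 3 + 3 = 4*l^2 - 6*l + x*(6*l - 9)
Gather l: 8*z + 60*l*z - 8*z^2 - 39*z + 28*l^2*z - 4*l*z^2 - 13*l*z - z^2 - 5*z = 28*l^2*z + l*(-4*z^2 + 47*z) - 9*z^2 - 36*z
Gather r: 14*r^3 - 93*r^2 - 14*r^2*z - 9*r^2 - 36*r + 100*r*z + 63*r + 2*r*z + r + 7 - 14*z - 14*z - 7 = 14*r^3 + r^2*(-14*z - 102) + r*(102*z + 28) - 28*z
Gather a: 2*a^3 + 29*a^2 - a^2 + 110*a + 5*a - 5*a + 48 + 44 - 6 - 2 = 2*a^3 + 28*a^2 + 110*a + 84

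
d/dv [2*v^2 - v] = 4*v - 1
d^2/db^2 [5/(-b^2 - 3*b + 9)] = 10*(b^2 + 3*b - (2*b + 3)^2 - 9)/(b^2 + 3*b - 9)^3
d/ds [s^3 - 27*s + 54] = 3*s^2 - 27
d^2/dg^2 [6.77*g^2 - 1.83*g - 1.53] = 13.5400000000000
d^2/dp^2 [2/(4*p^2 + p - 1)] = 4*(-16*p^2 - 4*p + (8*p + 1)^2 + 4)/(4*p^2 + p - 1)^3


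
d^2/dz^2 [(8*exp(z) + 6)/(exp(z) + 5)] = 34*(5 - exp(z))*exp(z)/(exp(3*z) + 15*exp(2*z) + 75*exp(z) + 125)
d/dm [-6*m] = -6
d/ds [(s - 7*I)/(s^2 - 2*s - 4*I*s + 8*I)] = (-s^2 + 14*I*s + 28 - 6*I)/(s^4 + s^3*(-4 - 8*I) + s^2*(-12 + 32*I) + s*(64 - 32*I) - 64)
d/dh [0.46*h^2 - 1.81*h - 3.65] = 0.92*h - 1.81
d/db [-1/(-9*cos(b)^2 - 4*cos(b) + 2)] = 2*(9*cos(b) + 2)*sin(b)/(9*cos(b)^2 + 4*cos(b) - 2)^2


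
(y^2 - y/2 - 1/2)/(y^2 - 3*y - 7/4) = 2*(y - 1)/(2*y - 7)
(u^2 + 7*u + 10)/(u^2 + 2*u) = (u + 5)/u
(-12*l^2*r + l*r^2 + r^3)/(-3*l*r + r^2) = 4*l + r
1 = 1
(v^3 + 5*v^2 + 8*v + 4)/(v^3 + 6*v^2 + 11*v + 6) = (v + 2)/(v + 3)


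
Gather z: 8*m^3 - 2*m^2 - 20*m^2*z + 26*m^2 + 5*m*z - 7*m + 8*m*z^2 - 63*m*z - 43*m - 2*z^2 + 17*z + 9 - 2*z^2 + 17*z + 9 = 8*m^3 + 24*m^2 - 50*m + z^2*(8*m - 4) + z*(-20*m^2 - 58*m + 34) + 18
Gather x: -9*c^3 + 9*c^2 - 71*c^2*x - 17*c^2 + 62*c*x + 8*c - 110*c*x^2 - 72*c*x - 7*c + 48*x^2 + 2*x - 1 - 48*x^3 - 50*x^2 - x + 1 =-9*c^3 - 8*c^2 + c - 48*x^3 + x^2*(-110*c - 2) + x*(-71*c^2 - 10*c + 1)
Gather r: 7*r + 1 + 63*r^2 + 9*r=63*r^2 + 16*r + 1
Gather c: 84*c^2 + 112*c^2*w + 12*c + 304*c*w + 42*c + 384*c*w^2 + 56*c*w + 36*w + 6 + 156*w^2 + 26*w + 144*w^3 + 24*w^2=c^2*(112*w + 84) + c*(384*w^2 + 360*w + 54) + 144*w^3 + 180*w^2 + 62*w + 6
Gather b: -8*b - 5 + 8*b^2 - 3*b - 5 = 8*b^2 - 11*b - 10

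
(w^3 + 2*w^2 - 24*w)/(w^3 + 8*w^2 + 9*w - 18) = w*(w - 4)/(w^2 + 2*w - 3)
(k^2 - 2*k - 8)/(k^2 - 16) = (k + 2)/(k + 4)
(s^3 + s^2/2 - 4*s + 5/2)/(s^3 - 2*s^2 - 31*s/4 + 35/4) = 2*(s - 1)/(2*s - 7)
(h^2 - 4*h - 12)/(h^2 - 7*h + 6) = (h + 2)/(h - 1)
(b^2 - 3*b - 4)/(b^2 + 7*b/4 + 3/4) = 4*(b - 4)/(4*b + 3)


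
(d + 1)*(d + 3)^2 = d^3 + 7*d^2 + 15*d + 9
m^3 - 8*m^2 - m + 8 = (m - 8)*(m - 1)*(m + 1)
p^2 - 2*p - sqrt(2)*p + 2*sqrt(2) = (p - 2)*(p - sqrt(2))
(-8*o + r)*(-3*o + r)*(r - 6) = 24*o^2*r - 144*o^2 - 11*o*r^2 + 66*o*r + r^3 - 6*r^2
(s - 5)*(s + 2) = s^2 - 3*s - 10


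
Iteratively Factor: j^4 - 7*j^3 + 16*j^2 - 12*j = (j - 3)*(j^3 - 4*j^2 + 4*j) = j*(j - 3)*(j^2 - 4*j + 4) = j*(j - 3)*(j - 2)*(j - 2)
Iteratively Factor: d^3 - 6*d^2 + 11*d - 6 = (d - 2)*(d^2 - 4*d + 3) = (d - 2)*(d - 1)*(d - 3)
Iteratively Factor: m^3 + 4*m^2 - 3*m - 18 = (m + 3)*(m^2 + m - 6) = (m + 3)^2*(m - 2)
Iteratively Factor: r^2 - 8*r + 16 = (r - 4)*(r - 4)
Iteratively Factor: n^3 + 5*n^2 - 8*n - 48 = (n - 3)*(n^2 + 8*n + 16) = (n - 3)*(n + 4)*(n + 4)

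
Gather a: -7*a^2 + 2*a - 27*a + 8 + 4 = -7*a^2 - 25*a + 12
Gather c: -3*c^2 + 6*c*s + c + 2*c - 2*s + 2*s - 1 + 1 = -3*c^2 + c*(6*s + 3)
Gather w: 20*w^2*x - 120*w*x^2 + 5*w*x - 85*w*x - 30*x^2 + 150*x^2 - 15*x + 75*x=20*w^2*x + w*(-120*x^2 - 80*x) + 120*x^2 + 60*x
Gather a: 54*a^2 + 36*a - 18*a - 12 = 54*a^2 + 18*a - 12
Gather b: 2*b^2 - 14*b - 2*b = 2*b^2 - 16*b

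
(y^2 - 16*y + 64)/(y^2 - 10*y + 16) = (y - 8)/(y - 2)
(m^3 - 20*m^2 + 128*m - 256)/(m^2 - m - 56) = (m^2 - 12*m + 32)/(m + 7)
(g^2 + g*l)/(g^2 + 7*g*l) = (g + l)/(g + 7*l)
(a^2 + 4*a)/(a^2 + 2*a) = (a + 4)/(a + 2)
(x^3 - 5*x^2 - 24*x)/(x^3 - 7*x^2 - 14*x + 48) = x/(x - 2)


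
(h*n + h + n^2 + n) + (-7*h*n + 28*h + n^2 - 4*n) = -6*h*n + 29*h + 2*n^2 - 3*n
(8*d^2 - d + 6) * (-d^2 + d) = -8*d^4 + 9*d^3 - 7*d^2 + 6*d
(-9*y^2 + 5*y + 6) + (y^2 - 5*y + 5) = 11 - 8*y^2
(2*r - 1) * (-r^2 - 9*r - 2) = -2*r^3 - 17*r^2 + 5*r + 2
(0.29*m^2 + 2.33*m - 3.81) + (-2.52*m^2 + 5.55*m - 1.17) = -2.23*m^2 + 7.88*m - 4.98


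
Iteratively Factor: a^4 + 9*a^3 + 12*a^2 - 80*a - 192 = (a + 4)*(a^3 + 5*a^2 - 8*a - 48) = (a + 4)^2*(a^2 + a - 12) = (a + 4)^3*(a - 3)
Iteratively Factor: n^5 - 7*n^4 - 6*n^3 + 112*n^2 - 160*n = (n - 5)*(n^4 - 2*n^3 - 16*n^2 + 32*n) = (n - 5)*(n - 2)*(n^3 - 16*n) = (n - 5)*(n - 2)*(n + 4)*(n^2 - 4*n) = (n - 5)*(n - 4)*(n - 2)*(n + 4)*(n)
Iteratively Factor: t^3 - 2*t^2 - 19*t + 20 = (t - 1)*(t^2 - t - 20) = (t - 5)*(t - 1)*(t + 4)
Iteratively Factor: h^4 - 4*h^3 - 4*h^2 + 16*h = (h - 2)*(h^3 - 2*h^2 - 8*h) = h*(h - 2)*(h^2 - 2*h - 8) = h*(h - 2)*(h + 2)*(h - 4)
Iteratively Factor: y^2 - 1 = (y + 1)*(y - 1)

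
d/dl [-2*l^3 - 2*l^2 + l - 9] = -6*l^2 - 4*l + 1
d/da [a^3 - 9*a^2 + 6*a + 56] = 3*a^2 - 18*a + 6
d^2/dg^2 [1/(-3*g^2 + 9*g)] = 2*(g*(g - 3) - (2*g - 3)^2)/(3*g^3*(g - 3)^3)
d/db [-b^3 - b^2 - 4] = b*(-3*b - 2)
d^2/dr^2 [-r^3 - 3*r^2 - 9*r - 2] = -6*r - 6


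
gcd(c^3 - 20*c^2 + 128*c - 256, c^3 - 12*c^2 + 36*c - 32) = c - 8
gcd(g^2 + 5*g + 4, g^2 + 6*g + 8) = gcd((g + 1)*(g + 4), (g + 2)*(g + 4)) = g + 4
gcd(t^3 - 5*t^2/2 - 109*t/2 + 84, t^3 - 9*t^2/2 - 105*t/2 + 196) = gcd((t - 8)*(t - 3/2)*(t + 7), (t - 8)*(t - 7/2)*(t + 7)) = t^2 - t - 56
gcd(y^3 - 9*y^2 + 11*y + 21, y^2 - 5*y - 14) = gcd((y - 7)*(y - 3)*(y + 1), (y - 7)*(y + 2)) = y - 7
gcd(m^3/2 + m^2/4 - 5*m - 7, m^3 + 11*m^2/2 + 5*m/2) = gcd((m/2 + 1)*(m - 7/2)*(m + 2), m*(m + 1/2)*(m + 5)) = 1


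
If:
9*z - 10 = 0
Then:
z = 10/9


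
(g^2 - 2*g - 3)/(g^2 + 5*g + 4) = (g - 3)/(g + 4)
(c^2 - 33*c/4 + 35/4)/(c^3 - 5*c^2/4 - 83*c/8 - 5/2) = 2*(-4*c^2 + 33*c - 35)/(-8*c^3 + 10*c^2 + 83*c + 20)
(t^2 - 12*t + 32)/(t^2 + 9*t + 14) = (t^2 - 12*t + 32)/(t^2 + 9*t + 14)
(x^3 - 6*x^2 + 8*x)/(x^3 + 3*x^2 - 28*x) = (x - 2)/(x + 7)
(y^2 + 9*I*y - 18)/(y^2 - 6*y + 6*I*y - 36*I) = (y + 3*I)/(y - 6)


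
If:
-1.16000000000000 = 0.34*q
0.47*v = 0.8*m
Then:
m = 0.5875*v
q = -3.41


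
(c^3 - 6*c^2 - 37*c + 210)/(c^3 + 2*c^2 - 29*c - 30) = (c - 7)/(c + 1)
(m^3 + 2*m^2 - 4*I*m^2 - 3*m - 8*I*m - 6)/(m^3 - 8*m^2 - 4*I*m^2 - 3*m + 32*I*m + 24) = (m + 2)/(m - 8)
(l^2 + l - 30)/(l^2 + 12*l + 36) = (l - 5)/(l + 6)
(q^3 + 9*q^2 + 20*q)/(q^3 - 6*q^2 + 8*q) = (q^2 + 9*q + 20)/(q^2 - 6*q + 8)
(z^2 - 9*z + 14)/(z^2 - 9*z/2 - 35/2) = 2*(z - 2)/(2*z + 5)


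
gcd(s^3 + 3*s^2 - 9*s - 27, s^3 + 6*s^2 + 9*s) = s^2 + 6*s + 9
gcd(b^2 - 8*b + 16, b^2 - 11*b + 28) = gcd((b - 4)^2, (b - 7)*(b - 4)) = b - 4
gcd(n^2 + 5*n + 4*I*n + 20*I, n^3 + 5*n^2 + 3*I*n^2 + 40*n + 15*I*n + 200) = n + 5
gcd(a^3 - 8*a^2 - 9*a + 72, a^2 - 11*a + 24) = a^2 - 11*a + 24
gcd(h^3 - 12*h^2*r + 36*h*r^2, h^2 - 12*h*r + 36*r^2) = h^2 - 12*h*r + 36*r^2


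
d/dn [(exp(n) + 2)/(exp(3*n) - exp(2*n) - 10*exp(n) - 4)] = ((exp(n) + 2)*(-3*exp(2*n) + 2*exp(n) + 10) + exp(3*n) - exp(2*n) - 10*exp(n) - 4)*exp(n)/(-exp(3*n) + exp(2*n) + 10*exp(n) + 4)^2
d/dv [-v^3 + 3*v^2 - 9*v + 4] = -3*v^2 + 6*v - 9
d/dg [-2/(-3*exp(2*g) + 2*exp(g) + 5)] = (4 - 12*exp(g))*exp(g)/(-3*exp(2*g) + 2*exp(g) + 5)^2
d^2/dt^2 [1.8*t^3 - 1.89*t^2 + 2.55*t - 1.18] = 10.8*t - 3.78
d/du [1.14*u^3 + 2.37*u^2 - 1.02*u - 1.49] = 3.42*u^2 + 4.74*u - 1.02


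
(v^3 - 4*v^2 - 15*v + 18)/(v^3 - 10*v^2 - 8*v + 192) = (v^2 + 2*v - 3)/(v^2 - 4*v - 32)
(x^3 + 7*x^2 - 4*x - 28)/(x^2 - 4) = x + 7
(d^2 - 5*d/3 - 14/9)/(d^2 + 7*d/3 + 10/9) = (3*d - 7)/(3*d + 5)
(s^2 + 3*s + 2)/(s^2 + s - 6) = (s^2 + 3*s + 2)/(s^2 + s - 6)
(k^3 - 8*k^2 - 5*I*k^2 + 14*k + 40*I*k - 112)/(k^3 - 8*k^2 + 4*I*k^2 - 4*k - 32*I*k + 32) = (k - 7*I)/(k + 2*I)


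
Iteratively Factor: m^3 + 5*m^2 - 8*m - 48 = (m - 3)*(m^2 + 8*m + 16) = (m - 3)*(m + 4)*(m + 4)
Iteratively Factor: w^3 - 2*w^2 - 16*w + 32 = (w + 4)*(w^2 - 6*w + 8) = (w - 2)*(w + 4)*(w - 4)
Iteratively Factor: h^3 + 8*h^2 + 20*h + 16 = (h + 2)*(h^2 + 6*h + 8) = (h + 2)^2*(h + 4)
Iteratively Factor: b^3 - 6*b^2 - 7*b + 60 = (b + 3)*(b^2 - 9*b + 20) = (b - 4)*(b + 3)*(b - 5)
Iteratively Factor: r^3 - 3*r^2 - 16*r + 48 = (r - 4)*(r^2 + r - 12) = (r - 4)*(r - 3)*(r + 4)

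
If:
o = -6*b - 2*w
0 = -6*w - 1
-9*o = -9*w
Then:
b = 1/12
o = -1/6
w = -1/6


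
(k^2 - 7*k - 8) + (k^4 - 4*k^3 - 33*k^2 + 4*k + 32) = k^4 - 4*k^3 - 32*k^2 - 3*k + 24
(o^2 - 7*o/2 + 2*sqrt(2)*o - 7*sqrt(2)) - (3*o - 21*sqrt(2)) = o^2 - 13*o/2 + 2*sqrt(2)*o + 14*sqrt(2)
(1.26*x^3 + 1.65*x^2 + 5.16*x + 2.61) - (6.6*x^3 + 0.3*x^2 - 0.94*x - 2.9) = -5.34*x^3 + 1.35*x^2 + 6.1*x + 5.51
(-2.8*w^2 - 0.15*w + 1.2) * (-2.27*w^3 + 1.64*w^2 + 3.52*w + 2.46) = 6.356*w^5 - 4.2515*w^4 - 12.826*w^3 - 5.448*w^2 + 3.855*w + 2.952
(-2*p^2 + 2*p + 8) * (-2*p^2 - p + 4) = 4*p^4 - 2*p^3 - 26*p^2 + 32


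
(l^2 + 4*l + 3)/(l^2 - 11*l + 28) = (l^2 + 4*l + 3)/(l^2 - 11*l + 28)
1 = 1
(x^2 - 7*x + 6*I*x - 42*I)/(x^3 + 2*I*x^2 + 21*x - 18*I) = (x - 7)/(x^2 - 4*I*x - 3)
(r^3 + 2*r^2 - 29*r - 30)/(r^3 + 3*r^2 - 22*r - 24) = (r - 5)/(r - 4)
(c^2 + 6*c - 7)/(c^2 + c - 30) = (c^2 + 6*c - 7)/(c^2 + c - 30)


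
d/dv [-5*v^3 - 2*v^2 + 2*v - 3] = -15*v^2 - 4*v + 2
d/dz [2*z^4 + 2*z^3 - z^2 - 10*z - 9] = 8*z^3 + 6*z^2 - 2*z - 10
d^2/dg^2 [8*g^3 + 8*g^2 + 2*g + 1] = 48*g + 16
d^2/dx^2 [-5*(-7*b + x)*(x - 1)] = -10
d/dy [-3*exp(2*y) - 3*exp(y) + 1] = (-6*exp(y) - 3)*exp(y)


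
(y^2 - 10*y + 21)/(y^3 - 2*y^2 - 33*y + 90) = (y - 7)/(y^2 + y - 30)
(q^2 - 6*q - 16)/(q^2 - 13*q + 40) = (q + 2)/(q - 5)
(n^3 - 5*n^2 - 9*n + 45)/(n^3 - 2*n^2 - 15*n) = (n - 3)/n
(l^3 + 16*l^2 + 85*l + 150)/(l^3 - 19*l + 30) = (l^2 + 11*l + 30)/(l^2 - 5*l + 6)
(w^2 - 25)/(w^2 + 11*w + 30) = (w - 5)/(w + 6)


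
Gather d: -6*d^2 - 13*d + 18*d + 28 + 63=-6*d^2 + 5*d + 91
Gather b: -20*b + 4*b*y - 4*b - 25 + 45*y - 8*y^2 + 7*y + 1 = b*(4*y - 24) - 8*y^2 + 52*y - 24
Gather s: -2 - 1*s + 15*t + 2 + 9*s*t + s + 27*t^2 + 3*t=9*s*t + 27*t^2 + 18*t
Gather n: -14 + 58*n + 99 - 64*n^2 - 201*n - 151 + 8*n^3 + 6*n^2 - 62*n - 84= 8*n^3 - 58*n^2 - 205*n - 150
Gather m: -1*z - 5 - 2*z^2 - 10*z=-2*z^2 - 11*z - 5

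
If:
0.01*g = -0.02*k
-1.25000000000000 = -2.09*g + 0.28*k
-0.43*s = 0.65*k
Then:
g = 0.56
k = -0.28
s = 0.42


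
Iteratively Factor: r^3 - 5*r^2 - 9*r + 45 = (r - 5)*(r^2 - 9) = (r - 5)*(r + 3)*(r - 3)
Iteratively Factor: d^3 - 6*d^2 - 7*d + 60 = (d - 5)*(d^2 - d - 12) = (d - 5)*(d - 4)*(d + 3)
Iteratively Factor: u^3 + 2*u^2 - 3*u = (u - 1)*(u^2 + 3*u) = u*(u - 1)*(u + 3)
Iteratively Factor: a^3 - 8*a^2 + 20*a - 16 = (a - 2)*(a^2 - 6*a + 8) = (a - 2)^2*(a - 4)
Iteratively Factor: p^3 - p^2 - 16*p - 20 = (p + 2)*(p^2 - 3*p - 10) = (p - 5)*(p + 2)*(p + 2)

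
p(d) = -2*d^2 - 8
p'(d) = -4*d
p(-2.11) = -16.90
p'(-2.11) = 8.44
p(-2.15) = -17.24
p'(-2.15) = 8.60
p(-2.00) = -16.00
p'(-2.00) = 8.00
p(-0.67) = -8.90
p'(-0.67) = 2.68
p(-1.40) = -11.92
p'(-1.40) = 5.60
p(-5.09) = -59.82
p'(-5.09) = 20.36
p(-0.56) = -8.63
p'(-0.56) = 2.24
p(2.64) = -21.94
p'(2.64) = -10.56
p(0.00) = -8.00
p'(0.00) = 0.00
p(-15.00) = -458.00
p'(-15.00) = 60.00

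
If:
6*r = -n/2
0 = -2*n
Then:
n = 0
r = 0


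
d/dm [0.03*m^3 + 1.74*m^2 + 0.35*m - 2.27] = 0.09*m^2 + 3.48*m + 0.35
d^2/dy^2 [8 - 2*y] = 0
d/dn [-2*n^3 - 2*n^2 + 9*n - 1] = -6*n^2 - 4*n + 9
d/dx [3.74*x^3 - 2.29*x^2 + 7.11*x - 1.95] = 11.22*x^2 - 4.58*x + 7.11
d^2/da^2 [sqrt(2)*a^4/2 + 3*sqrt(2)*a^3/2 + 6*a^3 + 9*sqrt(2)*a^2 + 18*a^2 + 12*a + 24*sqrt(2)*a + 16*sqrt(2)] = 6*sqrt(2)*a^2 + 9*sqrt(2)*a + 36*a + 18*sqrt(2) + 36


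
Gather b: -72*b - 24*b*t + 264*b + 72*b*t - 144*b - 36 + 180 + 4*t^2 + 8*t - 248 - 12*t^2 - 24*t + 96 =b*(48*t + 48) - 8*t^2 - 16*t - 8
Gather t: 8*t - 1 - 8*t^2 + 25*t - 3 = -8*t^2 + 33*t - 4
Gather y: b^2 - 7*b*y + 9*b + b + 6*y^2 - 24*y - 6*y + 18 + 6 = b^2 + 10*b + 6*y^2 + y*(-7*b - 30) + 24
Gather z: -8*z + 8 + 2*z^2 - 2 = 2*z^2 - 8*z + 6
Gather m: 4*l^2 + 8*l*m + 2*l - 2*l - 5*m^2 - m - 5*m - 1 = 4*l^2 - 5*m^2 + m*(8*l - 6) - 1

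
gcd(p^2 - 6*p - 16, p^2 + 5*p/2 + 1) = p + 2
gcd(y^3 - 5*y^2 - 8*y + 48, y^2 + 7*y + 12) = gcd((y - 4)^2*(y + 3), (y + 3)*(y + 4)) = y + 3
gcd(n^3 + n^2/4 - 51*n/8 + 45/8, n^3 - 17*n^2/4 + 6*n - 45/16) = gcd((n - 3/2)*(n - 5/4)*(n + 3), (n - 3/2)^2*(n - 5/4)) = n^2 - 11*n/4 + 15/8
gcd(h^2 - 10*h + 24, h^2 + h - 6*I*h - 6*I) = 1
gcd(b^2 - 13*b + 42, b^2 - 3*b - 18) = b - 6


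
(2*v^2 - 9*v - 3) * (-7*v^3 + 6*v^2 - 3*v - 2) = -14*v^5 + 75*v^4 - 39*v^3 + 5*v^2 + 27*v + 6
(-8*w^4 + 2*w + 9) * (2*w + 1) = -16*w^5 - 8*w^4 + 4*w^2 + 20*w + 9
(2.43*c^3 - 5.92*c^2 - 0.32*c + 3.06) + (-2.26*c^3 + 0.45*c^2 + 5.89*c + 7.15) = 0.17*c^3 - 5.47*c^2 + 5.57*c + 10.21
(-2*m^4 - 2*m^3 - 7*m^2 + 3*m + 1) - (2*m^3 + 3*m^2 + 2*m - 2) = -2*m^4 - 4*m^3 - 10*m^2 + m + 3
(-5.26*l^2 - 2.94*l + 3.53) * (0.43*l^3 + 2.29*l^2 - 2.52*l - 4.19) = -2.2618*l^5 - 13.3096*l^4 + 8.0405*l^3 + 37.5319*l^2 + 3.423*l - 14.7907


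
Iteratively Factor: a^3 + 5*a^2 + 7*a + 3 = (a + 1)*(a^2 + 4*a + 3) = (a + 1)*(a + 3)*(a + 1)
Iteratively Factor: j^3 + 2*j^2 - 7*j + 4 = (j - 1)*(j^2 + 3*j - 4) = (j - 1)^2*(j + 4)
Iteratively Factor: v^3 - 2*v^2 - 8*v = (v)*(v^2 - 2*v - 8) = v*(v - 4)*(v + 2)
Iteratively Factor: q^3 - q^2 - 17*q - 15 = (q + 3)*(q^2 - 4*q - 5) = (q + 1)*(q + 3)*(q - 5)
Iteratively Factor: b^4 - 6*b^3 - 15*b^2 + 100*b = (b - 5)*(b^3 - b^2 - 20*b) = (b - 5)^2*(b^2 + 4*b) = (b - 5)^2*(b + 4)*(b)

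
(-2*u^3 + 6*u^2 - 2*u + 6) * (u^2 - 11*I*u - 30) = -2*u^5 + 6*u^4 + 22*I*u^4 + 58*u^3 - 66*I*u^3 - 174*u^2 + 22*I*u^2 + 60*u - 66*I*u - 180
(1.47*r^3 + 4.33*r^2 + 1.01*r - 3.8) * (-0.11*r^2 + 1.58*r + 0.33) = -0.1617*r^5 + 1.8463*r^4 + 7.2154*r^3 + 3.4427*r^2 - 5.6707*r - 1.254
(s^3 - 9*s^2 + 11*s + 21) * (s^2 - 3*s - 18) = s^5 - 12*s^4 + 20*s^3 + 150*s^2 - 261*s - 378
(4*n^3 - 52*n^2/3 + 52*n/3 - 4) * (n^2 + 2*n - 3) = 4*n^5 - 28*n^4/3 - 88*n^3/3 + 248*n^2/3 - 60*n + 12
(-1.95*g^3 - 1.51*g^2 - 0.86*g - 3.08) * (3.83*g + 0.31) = -7.4685*g^4 - 6.3878*g^3 - 3.7619*g^2 - 12.063*g - 0.9548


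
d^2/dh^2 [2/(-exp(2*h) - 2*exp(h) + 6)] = 4*(-4*(exp(h) + 1)^2*exp(h) + (2*exp(h) + 1)*(exp(2*h) + 2*exp(h) - 6))*exp(h)/(exp(2*h) + 2*exp(h) - 6)^3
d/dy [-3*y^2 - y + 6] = -6*y - 1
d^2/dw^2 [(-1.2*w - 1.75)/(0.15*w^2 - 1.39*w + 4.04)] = (-(0.3*w - 1.39)*(0.6*w - 2.78)*(1.2*w + 1.75) + (1.08*w - 2.811)*(0.15*w^2 - 1.39*w + 4.04))/(0.15*w^2 - 1.39*w + 4.04)^3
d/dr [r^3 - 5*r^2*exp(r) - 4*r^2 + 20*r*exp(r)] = -5*r^2*exp(r) + 3*r^2 + 10*r*exp(r) - 8*r + 20*exp(r)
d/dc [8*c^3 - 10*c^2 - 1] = 4*c*(6*c - 5)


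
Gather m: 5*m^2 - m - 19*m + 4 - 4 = 5*m^2 - 20*m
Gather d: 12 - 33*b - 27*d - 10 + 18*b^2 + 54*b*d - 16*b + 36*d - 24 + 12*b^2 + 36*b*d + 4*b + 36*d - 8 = 30*b^2 - 45*b + d*(90*b + 45) - 30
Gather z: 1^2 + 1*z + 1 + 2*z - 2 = 3*z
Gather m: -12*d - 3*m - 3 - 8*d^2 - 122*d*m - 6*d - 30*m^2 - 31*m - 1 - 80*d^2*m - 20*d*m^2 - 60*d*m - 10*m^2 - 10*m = -8*d^2 - 18*d + m^2*(-20*d - 40) + m*(-80*d^2 - 182*d - 44) - 4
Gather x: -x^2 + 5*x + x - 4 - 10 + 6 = -x^2 + 6*x - 8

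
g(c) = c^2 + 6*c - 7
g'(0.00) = 6.00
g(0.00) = -7.00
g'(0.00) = 6.00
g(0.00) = -7.00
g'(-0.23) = 5.54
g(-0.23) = -8.33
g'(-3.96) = -1.92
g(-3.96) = -15.08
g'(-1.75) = 2.50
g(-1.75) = -14.44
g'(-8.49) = -10.98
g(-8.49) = 14.14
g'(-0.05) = 5.90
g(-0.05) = -7.30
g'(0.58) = 7.16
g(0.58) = -3.18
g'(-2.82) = 0.36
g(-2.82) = -15.97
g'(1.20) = 8.40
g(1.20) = 1.64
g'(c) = 2*c + 6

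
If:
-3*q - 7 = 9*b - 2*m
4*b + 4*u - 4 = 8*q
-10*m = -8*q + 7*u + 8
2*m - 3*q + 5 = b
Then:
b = -3/2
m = -11/4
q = 1/3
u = 19/6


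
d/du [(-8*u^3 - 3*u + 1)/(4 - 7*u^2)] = (56*u^4 - 117*u^2 + 14*u - 12)/(49*u^4 - 56*u^2 + 16)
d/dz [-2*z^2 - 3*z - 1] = -4*z - 3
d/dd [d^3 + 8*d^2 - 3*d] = 3*d^2 + 16*d - 3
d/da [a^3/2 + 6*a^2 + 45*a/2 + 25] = 3*a^2/2 + 12*a + 45/2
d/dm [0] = 0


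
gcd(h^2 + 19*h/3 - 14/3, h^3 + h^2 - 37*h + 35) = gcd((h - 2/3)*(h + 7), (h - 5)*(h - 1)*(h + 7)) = h + 7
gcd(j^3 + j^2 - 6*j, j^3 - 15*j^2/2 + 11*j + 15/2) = 1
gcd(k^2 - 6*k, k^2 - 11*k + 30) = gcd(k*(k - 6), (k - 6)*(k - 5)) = k - 6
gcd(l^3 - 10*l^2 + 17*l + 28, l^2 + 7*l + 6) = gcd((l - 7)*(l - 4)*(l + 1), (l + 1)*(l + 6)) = l + 1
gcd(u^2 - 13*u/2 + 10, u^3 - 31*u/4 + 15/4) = u - 5/2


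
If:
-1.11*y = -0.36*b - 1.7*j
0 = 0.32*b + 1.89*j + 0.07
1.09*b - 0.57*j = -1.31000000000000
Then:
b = -1.12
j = 0.15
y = -0.13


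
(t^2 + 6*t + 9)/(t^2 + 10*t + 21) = (t + 3)/(t + 7)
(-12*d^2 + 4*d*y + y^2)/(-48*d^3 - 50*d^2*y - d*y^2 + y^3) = (-2*d + y)/(-8*d^2 - 7*d*y + y^2)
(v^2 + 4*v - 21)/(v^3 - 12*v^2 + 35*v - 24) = (v + 7)/(v^2 - 9*v + 8)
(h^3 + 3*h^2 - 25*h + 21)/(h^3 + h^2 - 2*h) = (h^2 + 4*h - 21)/(h*(h + 2))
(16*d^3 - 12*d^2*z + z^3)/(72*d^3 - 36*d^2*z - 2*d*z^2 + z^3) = (-8*d^2 + 2*d*z + z^2)/(-36*d^2 + z^2)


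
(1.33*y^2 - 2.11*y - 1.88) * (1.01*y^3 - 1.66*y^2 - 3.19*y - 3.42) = 1.3433*y^5 - 4.3389*y^4 - 2.6389*y^3 + 5.3031*y^2 + 13.2134*y + 6.4296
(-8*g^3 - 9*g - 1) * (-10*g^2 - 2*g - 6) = 80*g^5 + 16*g^4 + 138*g^3 + 28*g^2 + 56*g + 6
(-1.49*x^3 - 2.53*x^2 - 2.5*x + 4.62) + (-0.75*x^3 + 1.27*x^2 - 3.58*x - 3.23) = -2.24*x^3 - 1.26*x^2 - 6.08*x + 1.39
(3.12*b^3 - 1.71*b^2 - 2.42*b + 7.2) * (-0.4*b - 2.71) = -1.248*b^4 - 7.7712*b^3 + 5.6021*b^2 + 3.6782*b - 19.512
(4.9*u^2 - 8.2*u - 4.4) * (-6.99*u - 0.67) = -34.251*u^3 + 54.035*u^2 + 36.25*u + 2.948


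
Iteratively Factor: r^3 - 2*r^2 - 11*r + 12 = (r - 4)*(r^2 + 2*r - 3) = (r - 4)*(r - 1)*(r + 3)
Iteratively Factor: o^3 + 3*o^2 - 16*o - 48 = (o - 4)*(o^2 + 7*o + 12) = (o - 4)*(o + 4)*(o + 3)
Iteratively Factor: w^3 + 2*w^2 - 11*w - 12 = (w + 4)*(w^2 - 2*w - 3) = (w + 1)*(w + 4)*(w - 3)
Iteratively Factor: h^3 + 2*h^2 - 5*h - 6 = (h + 1)*(h^2 + h - 6) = (h - 2)*(h + 1)*(h + 3)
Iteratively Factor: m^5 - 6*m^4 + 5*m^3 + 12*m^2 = (m)*(m^4 - 6*m^3 + 5*m^2 + 12*m) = m^2*(m^3 - 6*m^2 + 5*m + 12) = m^2*(m + 1)*(m^2 - 7*m + 12) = m^2*(m - 3)*(m + 1)*(m - 4)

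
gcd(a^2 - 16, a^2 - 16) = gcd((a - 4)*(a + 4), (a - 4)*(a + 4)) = a^2 - 16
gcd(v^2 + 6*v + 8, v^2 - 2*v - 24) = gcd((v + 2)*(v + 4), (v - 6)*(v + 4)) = v + 4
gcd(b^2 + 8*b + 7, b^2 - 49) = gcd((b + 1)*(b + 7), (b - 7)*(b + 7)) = b + 7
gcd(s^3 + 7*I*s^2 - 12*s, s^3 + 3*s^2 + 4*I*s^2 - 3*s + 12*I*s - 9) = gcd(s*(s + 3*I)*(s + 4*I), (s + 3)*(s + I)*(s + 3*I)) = s + 3*I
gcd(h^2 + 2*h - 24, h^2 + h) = 1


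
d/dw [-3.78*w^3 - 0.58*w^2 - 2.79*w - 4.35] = -11.34*w^2 - 1.16*w - 2.79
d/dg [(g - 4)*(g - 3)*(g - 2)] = 3*g^2 - 18*g + 26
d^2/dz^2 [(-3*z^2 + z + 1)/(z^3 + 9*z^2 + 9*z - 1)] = 6*(-z^6 + z^5 + 38*z^4 + 122*z^3 + 65*z^2 + 91*z + 32)/(z^9 + 27*z^8 + 270*z^7 + 1212*z^6 + 2376*z^5 + 1890*z^4 + 246*z^3 - 216*z^2 + 27*z - 1)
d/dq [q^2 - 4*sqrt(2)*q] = 2*q - 4*sqrt(2)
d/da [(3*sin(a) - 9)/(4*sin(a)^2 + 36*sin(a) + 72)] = 3*(6*sin(a) + cos(a)^2 + 44)*cos(a)/(4*(sin(a)^2 + 9*sin(a) + 18)^2)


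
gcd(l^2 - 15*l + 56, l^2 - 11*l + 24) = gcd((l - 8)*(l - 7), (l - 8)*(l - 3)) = l - 8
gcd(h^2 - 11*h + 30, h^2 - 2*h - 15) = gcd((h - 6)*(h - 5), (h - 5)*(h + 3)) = h - 5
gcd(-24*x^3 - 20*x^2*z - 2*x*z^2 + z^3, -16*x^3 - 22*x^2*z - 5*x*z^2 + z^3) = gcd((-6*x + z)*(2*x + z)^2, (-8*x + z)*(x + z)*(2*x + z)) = 2*x + z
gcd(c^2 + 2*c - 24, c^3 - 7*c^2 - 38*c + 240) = c + 6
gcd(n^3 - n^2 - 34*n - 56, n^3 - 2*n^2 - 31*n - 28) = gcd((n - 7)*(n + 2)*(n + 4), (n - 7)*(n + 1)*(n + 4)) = n^2 - 3*n - 28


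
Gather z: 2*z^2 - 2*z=2*z^2 - 2*z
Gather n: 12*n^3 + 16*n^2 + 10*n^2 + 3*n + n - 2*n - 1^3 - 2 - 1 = 12*n^3 + 26*n^2 + 2*n - 4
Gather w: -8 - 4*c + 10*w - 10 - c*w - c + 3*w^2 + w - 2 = -5*c + 3*w^2 + w*(11 - c) - 20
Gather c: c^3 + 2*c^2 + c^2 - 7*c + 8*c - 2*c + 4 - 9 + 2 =c^3 + 3*c^2 - c - 3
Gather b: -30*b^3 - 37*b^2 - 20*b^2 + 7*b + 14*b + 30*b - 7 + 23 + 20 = -30*b^3 - 57*b^2 + 51*b + 36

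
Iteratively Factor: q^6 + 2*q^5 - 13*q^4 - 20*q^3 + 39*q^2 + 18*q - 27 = (q - 3)*(q^5 + 5*q^4 + 2*q^3 - 14*q^2 - 3*q + 9) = (q - 3)*(q + 3)*(q^4 + 2*q^3 - 4*q^2 - 2*q + 3) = (q - 3)*(q - 1)*(q + 3)*(q^3 + 3*q^2 - q - 3) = (q - 3)*(q - 1)*(q + 1)*(q + 3)*(q^2 + 2*q - 3) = (q - 3)*(q - 1)*(q + 1)*(q + 3)^2*(q - 1)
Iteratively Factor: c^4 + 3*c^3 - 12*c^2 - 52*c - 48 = (c + 2)*(c^3 + c^2 - 14*c - 24) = (c + 2)^2*(c^2 - c - 12) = (c + 2)^2*(c + 3)*(c - 4)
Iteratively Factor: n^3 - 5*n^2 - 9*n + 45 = (n - 5)*(n^2 - 9) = (n - 5)*(n + 3)*(n - 3)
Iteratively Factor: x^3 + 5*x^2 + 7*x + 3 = (x + 1)*(x^2 + 4*x + 3) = (x + 1)*(x + 3)*(x + 1)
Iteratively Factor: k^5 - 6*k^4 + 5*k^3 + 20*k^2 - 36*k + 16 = (k - 2)*(k^4 - 4*k^3 - 3*k^2 + 14*k - 8) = (k - 2)*(k + 2)*(k^3 - 6*k^2 + 9*k - 4) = (k - 4)*(k - 2)*(k + 2)*(k^2 - 2*k + 1) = (k - 4)*(k - 2)*(k - 1)*(k + 2)*(k - 1)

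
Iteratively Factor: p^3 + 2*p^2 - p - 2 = (p + 1)*(p^2 + p - 2) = (p + 1)*(p + 2)*(p - 1)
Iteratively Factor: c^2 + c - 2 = (c - 1)*(c + 2)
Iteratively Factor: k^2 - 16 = (k - 4)*(k + 4)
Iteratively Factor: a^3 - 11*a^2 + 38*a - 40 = (a - 2)*(a^2 - 9*a + 20) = (a - 4)*(a - 2)*(a - 5)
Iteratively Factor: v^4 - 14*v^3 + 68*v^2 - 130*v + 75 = (v - 5)*(v^3 - 9*v^2 + 23*v - 15) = (v - 5)^2*(v^2 - 4*v + 3) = (v - 5)^2*(v - 1)*(v - 3)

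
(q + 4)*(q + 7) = q^2 + 11*q + 28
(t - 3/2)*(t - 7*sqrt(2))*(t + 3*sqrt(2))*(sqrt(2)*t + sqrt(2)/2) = sqrt(2)*t^4 - 8*t^3 - sqrt(2)*t^3 - 171*sqrt(2)*t^2/4 + 8*t^2 + 6*t + 42*sqrt(2)*t + 63*sqrt(2)/2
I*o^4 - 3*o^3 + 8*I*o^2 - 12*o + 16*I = (o - 2*I)*(o + 2*I)*(o + 4*I)*(I*o + 1)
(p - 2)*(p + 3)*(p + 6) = p^3 + 7*p^2 - 36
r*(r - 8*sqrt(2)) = r^2 - 8*sqrt(2)*r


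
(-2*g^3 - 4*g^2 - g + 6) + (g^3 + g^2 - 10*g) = -g^3 - 3*g^2 - 11*g + 6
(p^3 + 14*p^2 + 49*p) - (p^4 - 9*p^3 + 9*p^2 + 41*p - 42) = -p^4 + 10*p^3 + 5*p^2 + 8*p + 42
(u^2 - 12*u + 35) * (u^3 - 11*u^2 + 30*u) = u^5 - 23*u^4 + 197*u^3 - 745*u^2 + 1050*u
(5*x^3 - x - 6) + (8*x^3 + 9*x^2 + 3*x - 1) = 13*x^3 + 9*x^2 + 2*x - 7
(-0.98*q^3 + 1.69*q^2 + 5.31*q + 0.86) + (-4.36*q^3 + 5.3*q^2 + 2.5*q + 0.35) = -5.34*q^3 + 6.99*q^2 + 7.81*q + 1.21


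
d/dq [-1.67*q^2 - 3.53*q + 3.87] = -3.34*q - 3.53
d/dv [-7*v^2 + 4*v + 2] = 4 - 14*v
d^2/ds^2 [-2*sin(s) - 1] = 2*sin(s)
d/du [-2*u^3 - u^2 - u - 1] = -6*u^2 - 2*u - 1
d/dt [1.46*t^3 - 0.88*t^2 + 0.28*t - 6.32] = 4.38*t^2 - 1.76*t + 0.28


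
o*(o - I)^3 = o^4 - 3*I*o^3 - 3*o^2 + I*o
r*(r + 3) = r^2 + 3*r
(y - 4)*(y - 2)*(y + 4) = y^3 - 2*y^2 - 16*y + 32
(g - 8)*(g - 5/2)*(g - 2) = g^3 - 25*g^2/2 + 41*g - 40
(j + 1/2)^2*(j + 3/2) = j^3 + 5*j^2/2 + 7*j/4 + 3/8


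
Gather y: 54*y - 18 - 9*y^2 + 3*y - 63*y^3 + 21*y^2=-63*y^3 + 12*y^2 + 57*y - 18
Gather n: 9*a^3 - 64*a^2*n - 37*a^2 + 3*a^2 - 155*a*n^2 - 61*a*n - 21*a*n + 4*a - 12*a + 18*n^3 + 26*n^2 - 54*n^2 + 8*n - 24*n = 9*a^3 - 34*a^2 - 8*a + 18*n^3 + n^2*(-155*a - 28) + n*(-64*a^2 - 82*a - 16)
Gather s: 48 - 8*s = 48 - 8*s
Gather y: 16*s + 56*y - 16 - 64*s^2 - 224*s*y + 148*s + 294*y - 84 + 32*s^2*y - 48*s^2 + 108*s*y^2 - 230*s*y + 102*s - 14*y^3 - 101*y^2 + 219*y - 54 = -112*s^2 + 266*s - 14*y^3 + y^2*(108*s - 101) + y*(32*s^2 - 454*s + 569) - 154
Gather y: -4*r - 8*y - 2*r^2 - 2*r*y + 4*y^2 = -2*r^2 - 4*r + 4*y^2 + y*(-2*r - 8)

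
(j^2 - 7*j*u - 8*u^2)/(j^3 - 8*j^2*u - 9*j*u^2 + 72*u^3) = (-j - u)/(-j^2 + 9*u^2)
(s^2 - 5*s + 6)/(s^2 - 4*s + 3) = (s - 2)/(s - 1)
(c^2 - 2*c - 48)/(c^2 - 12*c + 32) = (c + 6)/(c - 4)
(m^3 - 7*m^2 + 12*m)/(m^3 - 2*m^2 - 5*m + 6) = m*(m - 4)/(m^2 + m - 2)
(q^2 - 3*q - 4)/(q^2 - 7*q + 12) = (q + 1)/(q - 3)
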